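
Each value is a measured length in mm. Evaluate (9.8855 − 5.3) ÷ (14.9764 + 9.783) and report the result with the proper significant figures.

0.19

9.8855 − 5.3 = 4.5855, limited to 1 d.p. → 2 s.f.; 14.9764 + 9.783 = 24.7594, limited to 3 d.p. → 5 s.f.
Carrying full precision, 4.5855 ÷ 24.7594 = 0.18520238778…; keep min(2, 5) = 2 s.f.
Rounded to 2 significant figures: 0.19.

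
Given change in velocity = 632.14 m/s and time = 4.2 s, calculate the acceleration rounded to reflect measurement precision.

acceleration = 632.14 m/s ÷ 4.2 s = 150.50952381… m/s².
632.14 has 5 significant figures; 4.2 has 2.
Division/multiplication keeps the fewest: 2 significant figures.
Rounded: 1.5 × 10² m/s².

1.5 × 10² m/s²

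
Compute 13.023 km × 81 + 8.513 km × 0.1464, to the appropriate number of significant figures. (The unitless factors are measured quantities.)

1.1 × 10³ km

13.023 × 81 = 1054.863 → 1.1 × 10³ km (2 s.f., last digit at the 10^2 place).
8.513 × 0.1464 = 1.2463032 → 1.246 km (4 s.f., last digit at the 10^-3 place).
Sum: 1056.1093032 km; keep the coarser place, 10^2.
Result: 1.1 × 10³ km.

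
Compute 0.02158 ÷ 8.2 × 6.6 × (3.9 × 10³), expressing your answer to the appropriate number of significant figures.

68

0.02158 ÷ 8.2 × 6.6 × (3.9 × 10³) = 67.7401463415…
Multiplication/division keeps the fewest significant figures: 0.02158 → 4 s.f., 8.2 → 2 s.f., 6.6 → 2 s.f., 3.9 × 10³ → 2 s.f.; limit is 2.
Rounded to 2 significant figures: 68.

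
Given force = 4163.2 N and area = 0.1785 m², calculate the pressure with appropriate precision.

pressure = 4163.2 N ÷ 0.1785 m² = 23323.2492997… Pa.
4163.2 has 5 significant figures; 0.1785 has 4.
Division/multiplication keeps the fewest: 4 significant figures.
Rounded: 2.332 × 10⁴ Pa.

2.332 × 10⁴ Pa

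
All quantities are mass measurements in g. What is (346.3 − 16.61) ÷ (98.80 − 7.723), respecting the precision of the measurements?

3.620

346.3 − 16.61 = 329.69, limited to 1 d.p. → 4 s.f.; 98.80 − 7.723 = 91.077, limited to 2 d.p. → 4 s.f.
Carrying full precision, 329.69 ÷ 91.077 = 3.61990403724…; keep min(4, 4) = 4 s.f.
Rounded to 4 significant figures: 3.620.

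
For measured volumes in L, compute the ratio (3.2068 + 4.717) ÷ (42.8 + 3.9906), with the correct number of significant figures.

3.2068 + 4.717 = 7.9238, limited to 3 d.p. → 4 s.f.; 42.8 + 3.9906 = 46.7906, limited to 1 d.p. → 3 s.f.
Carrying full precision, 7.9238 ÷ 46.7906 = 0.169345979748…; keep min(4, 3) = 3 s.f.
Rounded to 3 significant figures: 0.169.

0.169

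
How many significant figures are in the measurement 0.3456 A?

4

0.3456: leading zeros are not significant.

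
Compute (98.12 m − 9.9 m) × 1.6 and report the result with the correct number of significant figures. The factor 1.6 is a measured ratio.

1.4 × 10² m

98.12 m − 9.9 m = 88.22 m; the difference is limited to 1 decimal place (3 s.f.).
Carrying full precision, 88.22 × 1.6 = 141.152 m; 1.6 has 2 s.f., so the result keeps min(3, 2) = 2 s.f.
Rounded to 2 significant figures: 1.4 × 10² m.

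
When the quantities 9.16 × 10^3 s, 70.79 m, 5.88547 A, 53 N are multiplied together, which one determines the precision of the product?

53 N

9.16 × 10^3 s → 3 s.f.; 70.79 m → 4 s.f.; 5.88547 A → 6 s.f.; 53 N → 2 s.f.
The fewest is 2 significant figures, from 53 N.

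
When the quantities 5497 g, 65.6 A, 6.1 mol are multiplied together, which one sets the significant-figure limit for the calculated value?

6.1 mol

5497 g → 4 s.f.; 65.6 A → 3 s.f.; 6.1 mol → 2 s.f.
The fewest is 2 significant figures, from 6.1 mol.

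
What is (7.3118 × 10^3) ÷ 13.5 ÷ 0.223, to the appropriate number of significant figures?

(7.3118 × 10^3) ÷ 13.5 ÷ 0.223 = 2428.76598572…
Multiplication/division keeps the fewest significant figures: 7.3118 × 10^3 → 5 s.f., 13.5 → 3 s.f., 0.223 → 3 s.f.; limit is 3.
Rounded to 3 significant figures: 2.43 × 10^3.

2.43 × 10^3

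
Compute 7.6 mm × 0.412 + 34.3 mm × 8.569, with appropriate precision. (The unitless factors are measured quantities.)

7.6 × 0.412 = 3.1312 → 3.1 mm (2 s.f., last digit at the 10^-1 place).
34.3 × 8.569 = 293.9167 → 294 mm (3 s.f., last digit at the 10^0 place).
Sum: 297.0479 mm; keep the coarser place, 10^0.
Result: 297 mm.

297 mm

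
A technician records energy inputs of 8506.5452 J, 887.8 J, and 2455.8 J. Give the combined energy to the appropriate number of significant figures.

11850.1 J

8506.5452 J + 887.8 J + 2455.8 J = 11850.1452 J.
Addition/subtraction keeps the fewest decimal places: 8506.5452 → 4 decimal places, 887.8 → 1 decimal place, 2455.8 → 1 decimal place; limit is 1.
Rounded to 1 decimal place: 11850.1 J.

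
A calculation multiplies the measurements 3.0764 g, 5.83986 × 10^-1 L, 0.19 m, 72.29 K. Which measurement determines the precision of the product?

3.0764 g → 5 s.f.; 5.83986 × 10^-1 L → 6 s.f.; 0.19 m → 2 s.f.; 72.29 K → 4 s.f.
The fewest is 2 significant figures, from 0.19 m.

0.19 m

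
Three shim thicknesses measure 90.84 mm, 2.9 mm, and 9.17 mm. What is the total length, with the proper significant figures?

102.9 mm

90.84 mm + 2.9 mm + 9.17 mm = 102.91 mm.
Addition/subtraction keeps the fewest decimal places: 90.84 → 2 decimal places, 2.9 → 1 decimal place, 9.17 → 2 decimal places; limit is 1.
Rounded to 1 decimal place: 102.9 mm.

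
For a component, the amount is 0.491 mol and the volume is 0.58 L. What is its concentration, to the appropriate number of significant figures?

concentration = 0.491 mol ÷ 0.58 L = 0.846551724138… mol/L.
0.491 has 3 significant figures; 0.58 has 2.
Division/multiplication keeps the fewest: 2 significant figures.
Rounded: 0.85 mol/L.

0.85 mol/L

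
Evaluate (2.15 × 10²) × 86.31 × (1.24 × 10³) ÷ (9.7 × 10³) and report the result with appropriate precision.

(2.15 × 10²) × 86.31 × (1.24 × 10³) ÷ (9.7 × 10³) = 2372.19030928…
Multiplication/division keeps the fewest significant figures: 2.15 × 10² → 3 s.f., 86.31 → 4 s.f., 1.24 × 10³ → 3 s.f., 9.7 × 10³ → 2 s.f.; limit is 2.
Rounded to 2 significant figures: 2.4 × 10³.

2.4 × 10³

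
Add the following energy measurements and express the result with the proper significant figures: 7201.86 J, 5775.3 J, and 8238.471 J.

21215.6 J

7201.86 J + 5775.3 J + 8238.471 J = 21215.631 J.
Addition/subtraction keeps the fewest decimal places: 7201.86 → 2 decimal places, 5775.3 → 1 decimal place, 8238.471 → 3 decimal places; limit is 1.
Rounded to 1 decimal place: 21215.6 J.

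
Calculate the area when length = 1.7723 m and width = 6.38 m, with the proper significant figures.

11.3 m²

area = 1.7723 m × 6.38 m = 11.307274 m².
1.7723 has 5 significant figures; 6.38 has 3.
Division/multiplication keeps the fewest: 3 significant figures.
Rounded: 11.3 m².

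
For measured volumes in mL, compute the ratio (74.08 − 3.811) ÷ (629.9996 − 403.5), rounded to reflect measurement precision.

0.3102

74.08 − 3.811 = 70.269, limited to 2 d.p. → 4 s.f.; 629.9996 − 403.5 = 226.4996, limited to 1 d.p. → 4 s.f.
Carrying full precision, 70.269 ÷ 226.4996 = 0.310238958479…; keep min(4, 4) = 4 s.f.
Rounded to 4 significant figures: 0.3102.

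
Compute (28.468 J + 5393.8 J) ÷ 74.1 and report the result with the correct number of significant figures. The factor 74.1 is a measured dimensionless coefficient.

73.2 J

28.468 J + 5393.8 J = 5422.268 J; the sum is limited to 1 decimal place (5 s.f.).
Carrying full precision, 5422.268 ÷ 74.1 = 73.1750067476… J; 74.1 has 3 s.f., so the result keeps min(5, 3) = 3 s.f.
Rounded to 3 significant figures: 73.2 J.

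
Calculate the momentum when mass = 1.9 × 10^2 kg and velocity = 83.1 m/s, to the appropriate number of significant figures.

1.6 × 10^4 kg·m/s

momentum = 1.9 × 10^2 kg × 83.1 m/s = 15789 kg·m/s.
1.9 × 10^2 has 2 significant figures; 83.1 has 3.
Division/multiplication keeps the fewest: 2 significant figures.
Rounded: 1.6 × 10^4 kg·m/s.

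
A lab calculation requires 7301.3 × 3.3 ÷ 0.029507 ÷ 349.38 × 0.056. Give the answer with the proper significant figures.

1.3 × 10²

7301.3 × 3.3 ÷ 0.029507 ÷ 349.38 × 0.056 = 130.881740901…
Multiplication/division keeps the fewest significant figures: 7301.3 → 5 s.f., 3.3 → 2 s.f., 0.029507 → 5 s.f., 349.38 → 5 s.f., 0.056 → 2 s.f.; limit is 2.
Rounded to 2 significant figures: 1.3 × 10².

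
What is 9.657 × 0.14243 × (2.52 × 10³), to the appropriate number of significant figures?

3.47 × 10³

9.657 × 0.14243 × (2.52 × 10³) = 3466.1252052
Multiplication/division keeps the fewest significant figures: 9.657 → 4 s.f., 0.14243 → 5 s.f., 2.52 × 10³ → 3 s.f.; limit is 3.
Rounded to 3 significant figures: 3.47 × 10³.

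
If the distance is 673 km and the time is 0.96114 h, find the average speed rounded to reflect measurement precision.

average speed = 673 km ÷ 0.96114 h = 700.210167093… km/h.
673 has 3 significant figures; 0.96114 has 5.
Division/multiplication keeps the fewest: 3 significant figures.
Rounded: 700. km/h.

700. km/h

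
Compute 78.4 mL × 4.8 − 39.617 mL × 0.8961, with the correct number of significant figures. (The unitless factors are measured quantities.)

78.4 × 4.8 = 376.32 → 3.8 × 10^2 mL (2 s.f., last digit at the 10^1 place).
39.617 × 0.8961 = 35.5007937 → 35.50 mL (4 s.f., last digit at the 10^-2 place).
Difference: 340.8192063 mL; keep the coarser place, 10^1.
Result: 3.4 × 10^2 mL.

3.4 × 10^2 mL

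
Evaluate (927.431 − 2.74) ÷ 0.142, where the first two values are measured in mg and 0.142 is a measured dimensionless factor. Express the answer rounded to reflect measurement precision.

6.51 × 10³ mg

927.431 mg − 2.74 mg = 924.691 mg; the difference is limited to 2 decimal places (5 s.f.).
Carrying full precision, 924.691 ÷ 0.142 = 6511.9084507… mg; 0.142 has 3 s.f., so the result keeps min(5, 3) = 3 s.f.
Rounded to 3 significant figures: 6.51 × 10³ mg.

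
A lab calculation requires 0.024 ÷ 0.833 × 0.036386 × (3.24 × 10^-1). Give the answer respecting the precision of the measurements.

0.024 ÷ 0.833 × 0.036386 × (3.24 × 10^-1) = 0.000339660907563…
Multiplication/division keeps the fewest significant figures: 0.024 → 2 s.f., 0.833 → 3 s.f., 0.036386 → 5 s.f., 3.24 × 10^-1 → 3 s.f.; limit is 2.
Rounded to 2 significant figures: 3.4 × 10^-4.

3.4 × 10^-4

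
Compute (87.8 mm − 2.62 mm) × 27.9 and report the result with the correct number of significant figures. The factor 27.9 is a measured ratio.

2.38 × 10³ mm

87.8 mm − 2.62 mm = 85.18 mm; the difference is limited to 1 decimal place (3 s.f.).
Carrying full precision, 85.18 × 27.9 = 2376.522 mm; 27.9 has 3 s.f., so the result keeps min(3, 3) = 3 s.f.
Rounded to 3 significant figures: 2.38 × 10³ mm.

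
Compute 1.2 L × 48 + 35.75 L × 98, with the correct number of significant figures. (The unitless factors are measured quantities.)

1.2 × 48 = 57.6 → 58 L (2 s.f., last digit at the 10^0 place).
35.75 × 98 = 3503.5 → 3.5 × 10^3 L (2 s.f., last digit at the 10^2 place).
Sum: 3561.1 L; keep the coarser place, 10^2.
Result: 3.6 × 10^3 L.

3.6 × 10^3 L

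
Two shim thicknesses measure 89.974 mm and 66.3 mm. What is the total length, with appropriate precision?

89.974 mm + 66.3 mm = 156.274 mm.
Addition/subtraction keeps the fewest decimal places: 89.974 → 3 decimal places, 66.3 → 1 decimal place; limit is 1.
Rounded to 1 decimal place: 156.3 mm.

156.3 mm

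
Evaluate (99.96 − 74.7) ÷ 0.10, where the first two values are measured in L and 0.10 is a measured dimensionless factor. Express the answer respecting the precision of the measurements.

99.96 L − 74.7 L = 25.26 L; the difference is limited to 1 decimal place (3 s.f.).
Carrying full precision, 25.26 ÷ 0.10 = 252.6 L; 0.10 has 2 s.f., so the result keeps min(3, 2) = 2 s.f.
Rounded to 2 significant figures: 2.5 × 10² L.

2.5 × 10² L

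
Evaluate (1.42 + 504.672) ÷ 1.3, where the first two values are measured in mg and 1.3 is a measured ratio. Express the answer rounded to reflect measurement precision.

1.42 mg + 504.672 mg = 506.092 mg; the sum is limited to 2 decimal places (5 s.f.).
Carrying full precision, 506.092 ÷ 1.3 = 389.301538462… mg; 1.3 has 2 s.f., so the result keeps min(5, 2) = 2 s.f.
Rounded to 2 significant figures: 3.9 × 10² mg.

3.9 × 10² mg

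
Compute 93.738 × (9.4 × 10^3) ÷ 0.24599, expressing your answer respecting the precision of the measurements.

3.6 × 10^6

93.738 × (9.4 × 10^3) ÷ 0.24599 = 3582004.14651…
Multiplication/division keeps the fewest significant figures: 93.738 → 5 s.f., 9.4 × 10^3 → 2 s.f., 0.24599 → 5 s.f.; limit is 2.
Rounded to 2 significant figures: 3.6 × 10^6.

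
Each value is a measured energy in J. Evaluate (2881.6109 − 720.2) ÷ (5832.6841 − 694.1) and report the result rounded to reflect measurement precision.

0.42062

2881.6109 − 720.2 = 2161.4109, limited to 1 d.p. → 5 s.f.; 5832.6841 − 694.1 = 5138.5841, limited to 1 d.p. → 5 s.f.
Carrying full precision, 2161.4109 ÷ 5138.5841 = 0.420623825151…; keep min(5, 5) = 5 s.f.
Rounded to 5 significant figures: 0.42062.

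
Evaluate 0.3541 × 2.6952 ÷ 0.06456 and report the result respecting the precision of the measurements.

14.78

0.3541 × 2.6952 ÷ 0.06456 = 14.7826877323…
Multiplication/division keeps the fewest significant figures: 0.3541 → 4 s.f., 2.6952 → 5 s.f., 0.06456 → 4 s.f.; limit is 4.
Rounded to 4 significant figures: 14.78.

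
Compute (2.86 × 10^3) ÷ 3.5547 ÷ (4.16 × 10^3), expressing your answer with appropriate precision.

(2.86 × 10^3) ÷ 3.5547 ÷ (4.16 × 10^3) = 0.193405913298…
Multiplication/division keeps the fewest significant figures: 2.86 × 10^3 → 3 s.f., 3.5547 → 5 s.f., 4.16 × 10^3 → 3 s.f.; limit is 3.
Rounded to 3 significant figures: 0.193.

0.193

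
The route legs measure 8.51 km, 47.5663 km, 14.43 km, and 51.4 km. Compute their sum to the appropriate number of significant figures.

121.9 km

8.51 km + 47.5663 km + 14.43 km + 51.4 km = 121.9063 km.
Addition/subtraction keeps the fewest decimal places: 8.51 → 2 decimal places, 47.5663 → 4 decimal places, 14.43 → 2 decimal places, 51.4 → 1 decimal place; limit is 1.
Rounded to 1 decimal place: 121.9 km.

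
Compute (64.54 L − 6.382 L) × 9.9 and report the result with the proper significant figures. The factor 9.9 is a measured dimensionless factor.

64.54 L − 6.382 L = 58.158 L; the difference is limited to 2 decimal places (4 s.f.).
Carrying full precision, 58.158 × 9.9 = 575.7642 L; 9.9 has 2 s.f., so the result keeps min(4, 2) = 2 s.f.
Rounded to 2 significant figures: 5.8 × 10^2 L.

5.8 × 10^2 L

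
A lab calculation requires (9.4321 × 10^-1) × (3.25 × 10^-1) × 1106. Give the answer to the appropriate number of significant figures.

339

(9.4321 × 10^-1) × (3.25 × 10^-1) × 1106 = 339.0368345
Multiplication/division keeps the fewest significant figures: 9.4321 × 10^-1 → 5 s.f., 3.25 × 10^-1 → 3 s.f., 1106 → 4 s.f.; limit is 3.
Rounded to 3 significant figures: 339.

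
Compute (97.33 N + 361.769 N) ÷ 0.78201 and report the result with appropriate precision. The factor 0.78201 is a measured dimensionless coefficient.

587.08 N

97.33 N + 361.769 N = 459.099 N; the sum is limited to 2 decimal places (5 s.f.).
Carrying full precision, 459.099 ÷ 0.78201 = 587.075612844… N; 0.78201 has 5 s.f., so the result keeps min(5, 5) = 5 s.f.
Rounded to 5 significant figures: 587.08 N.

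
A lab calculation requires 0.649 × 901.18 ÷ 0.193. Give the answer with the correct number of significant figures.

3.03 × 10^3

0.649 × 901.18 ÷ 0.193 = 3030.39284974…
Multiplication/division keeps the fewest significant figures: 0.649 → 3 s.f., 901.18 → 5 s.f., 0.193 → 3 s.f.; limit is 3.
Rounded to 3 significant figures: 3.03 × 10^3.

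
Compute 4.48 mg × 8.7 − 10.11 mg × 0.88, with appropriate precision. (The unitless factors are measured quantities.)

30. mg

4.48 × 8.7 = 38.976 → 39 mg (2 s.f., last digit at the 10^0 place).
10.11 × 0.88 = 8.8968 → 8.9 mg (2 s.f., last digit at the 10^-1 place).
Difference: 30.0792 mg; keep the coarser place, 10^0.
Result: 30. mg.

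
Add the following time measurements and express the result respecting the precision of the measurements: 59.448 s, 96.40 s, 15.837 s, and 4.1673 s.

175.85 s

59.448 s + 96.40 s + 15.837 s + 4.1673 s = 175.8523 s.
Addition/subtraction keeps the fewest decimal places: 59.448 → 3 decimal places, 96.40 → 2 decimal places, 15.837 → 3 decimal places, 4.1673 → 4 decimal places; limit is 2.
Rounded to 2 decimal places: 175.85 s.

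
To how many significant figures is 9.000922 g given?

9.000922: zeros between nonzero digits are significant.

7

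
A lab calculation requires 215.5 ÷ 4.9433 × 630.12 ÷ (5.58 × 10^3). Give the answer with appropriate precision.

4.92

215.5 ÷ 4.9433 × 630.12 ÷ (5.58 × 10^3) = 4.92288138893…
Multiplication/division keeps the fewest significant figures: 215.5 → 4 s.f., 4.9433 → 5 s.f., 630.12 → 5 s.f., 5.58 × 10^3 → 3 s.f.; limit is 3.
Rounded to 3 significant figures: 4.92.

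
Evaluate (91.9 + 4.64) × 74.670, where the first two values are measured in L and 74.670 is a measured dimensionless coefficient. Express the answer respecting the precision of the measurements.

7.21 × 10³ L

91.9 L + 4.64 L = 96.54 L; the sum is limited to 1 decimal place (3 s.f.).
Carrying full precision, 96.54 × 74.670 = 7208.6418 L; 74.670 has 5 s.f., so the result keeps min(3, 5) = 3 s.f.
Rounded to 3 significant figures: 7.21 × 10³ L.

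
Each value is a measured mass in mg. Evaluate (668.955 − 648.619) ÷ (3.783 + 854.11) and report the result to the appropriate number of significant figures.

668.955 − 648.619 = 20.336, limited to 3 d.p. → 5 s.f.; 3.783 + 854.11 = 857.893, limited to 2 d.p. → 5 s.f.
Carrying full precision, 20.336 ÷ 857.893 = 0.0237045878682…; keep min(5, 5) = 5 s.f.
Rounded to 5 significant figures: 0.023705.

0.023705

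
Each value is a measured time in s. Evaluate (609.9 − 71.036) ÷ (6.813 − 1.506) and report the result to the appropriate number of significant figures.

609.9 − 71.036 = 538.864, limited to 1 d.p. → 4 s.f.; 6.813 − 1.506 = 5.307, limited to 3 d.p. → 4 s.f.
Carrying full precision, 538.864 ÷ 5.307 = 101.538345581…; keep min(4, 4) = 4 s.f.
Rounded to 4 significant figures: 101.5.

101.5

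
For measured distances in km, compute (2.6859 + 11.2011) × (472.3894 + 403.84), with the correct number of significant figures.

12168 km²

2.6859 + 11.2011 = 13.8870, limited to 4 d.p. → 6 s.f.; 472.3894 + 403.84 = 876.2294, limited to 2 d.p. → 5 s.f.
Carrying full precision, 13.8870 × 876.2294 = 12168.1976778; keep min(6, 5) = 5 s.f.
Rounded to 5 significant figures: 12168 km².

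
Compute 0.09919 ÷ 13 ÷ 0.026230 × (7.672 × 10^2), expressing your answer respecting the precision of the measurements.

0.09919 ÷ 13 ÷ 0.026230 × (7.672 × 10^2) = 223.169500572…
Multiplication/division keeps the fewest significant figures: 0.09919 → 4 s.f., 13 → 2 s.f., 0.026230 → 5 s.f., 7.672 × 10^2 → 4 s.f.; limit is 2.
Rounded to 2 significant figures: 2.2 × 10^2.

2.2 × 10^2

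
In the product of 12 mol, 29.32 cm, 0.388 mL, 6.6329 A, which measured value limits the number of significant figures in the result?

12 mol → 2 s.f.; 29.32 cm → 4 s.f.; 0.388 mL → 3 s.f.; 6.6329 A → 5 s.f.
The fewest is 2 significant figures, from 12 mol.

12 mol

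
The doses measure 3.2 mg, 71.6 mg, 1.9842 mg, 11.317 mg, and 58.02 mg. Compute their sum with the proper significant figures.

146.1 mg

3.2 mg + 71.6 mg + 1.9842 mg + 11.317 mg + 58.02 mg = 146.1212 mg.
Addition/subtraction keeps the fewest decimal places: 3.2 → 1 decimal place, 71.6 → 1 decimal place, 1.9842 → 4 decimal places, 11.317 → 3 decimal places, 58.02 → 2 decimal places; limit is 1.
Rounded to 1 decimal place: 146.1 mg.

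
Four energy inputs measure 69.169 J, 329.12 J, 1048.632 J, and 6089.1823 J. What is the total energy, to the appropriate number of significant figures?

69.169 J + 329.12 J + 1048.632 J + 6089.1823 J = 7536.1033 J.
Addition/subtraction keeps the fewest decimal places: 69.169 → 3 decimal places, 329.12 → 2 decimal places, 1048.632 → 3 decimal places, 6089.1823 → 4 decimal places; limit is 2.
Rounded to 2 decimal places: 7536.10 J.

7536.10 J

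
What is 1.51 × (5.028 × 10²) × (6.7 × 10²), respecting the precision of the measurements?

5.1 × 10⁵

1.51 × (5.028 × 10²) × (6.7 × 10²) = 508682.76
Multiplication/division keeps the fewest significant figures: 1.51 → 3 s.f., 5.028 × 10² → 4 s.f., 6.7 × 10² → 2 s.f.; limit is 2.
Rounded to 2 significant figures: 5.1 × 10⁵.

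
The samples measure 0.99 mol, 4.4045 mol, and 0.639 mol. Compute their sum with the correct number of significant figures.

6.03 mol

0.99 mol + 4.4045 mol + 0.639 mol = 6.0335 mol.
Addition/subtraction keeps the fewest decimal places: 0.99 → 2 decimal places, 4.4045 → 4 decimal places, 0.639 → 3 decimal places; limit is 2.
Rounded to 2 decimal places: 6.03 mol.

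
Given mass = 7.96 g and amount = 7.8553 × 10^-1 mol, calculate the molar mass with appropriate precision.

molar mass = 7.96 g ÷ 7.8553 × 10^-1 mol = 10.133285807… g/mol.
7.96 has 3 significant figures; 7.8553 × 10^-1 has 5.
Division/multiplication keeps the fewest: 3 significant figures.
Rounded: 10.1 g/mol.

10.1 g/mol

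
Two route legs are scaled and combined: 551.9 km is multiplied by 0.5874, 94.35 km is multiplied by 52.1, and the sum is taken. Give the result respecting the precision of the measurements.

551.9 × 0.5874 = 324.18606 → 324.2 km (4 s.f., last digit at the 10^-1 place).
94.35 × 52.1 = 4915.635 → 4.92 × 10³ km (3 s.f., last digit at the 10^1 place).
Sum: 5239.82106 km; keep the coarser place, 10^1.
Result: 5.24 × 10³ km.

5.24 × 10³ km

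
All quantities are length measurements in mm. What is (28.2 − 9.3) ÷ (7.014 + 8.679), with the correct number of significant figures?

1.20

28.2 − 9.3 = 18.9, limited to 1 d.p. → 3 s.f.; 7.014 + 8.679 = 15.693, limited to 3 d.p. → 5 s.f.
Carrying full precision, 18.9 ÷ 15.693 = 1.20435863124…; keep min(3, 5) = 3 s.f.
Rounded to 3 significant figures: 1.20.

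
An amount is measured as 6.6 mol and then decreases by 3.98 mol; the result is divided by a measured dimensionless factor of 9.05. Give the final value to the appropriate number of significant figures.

6.6 mol − 3.98 mol = 2.62 mol; the difference is limited to 1 decimal place (2 s.f.).
Carrying full precision, 2.62 ÷ 9.05 = 0.289502762431… mol; 9.05 has 3 s.f., so the result keeps min(2, 3) = 2 s.f.
Rounded to 2 significant figures: 0.29 mol.

0.29 mol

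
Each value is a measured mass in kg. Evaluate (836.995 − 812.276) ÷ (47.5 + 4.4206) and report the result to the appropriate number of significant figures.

4.76 × 10^-1

836.995 − 812.276 = 24.719, limited to 3 d.p. → 5 s.f.; 47.5 + 4.4206 = 51.9206, limited to 1 d.p. → 3 s.f.
Carrying full precision, 24.719 ÷ 51.9206 = 0.476092340998…; keep min(5, 3) = 3 s.f.
Rounded to 3 significant figures: 4.76 × 10^-1.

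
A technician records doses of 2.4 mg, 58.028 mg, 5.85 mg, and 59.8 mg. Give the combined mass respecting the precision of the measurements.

2.4 mg + 58.028 mg + 5.85 mg + 59.8 mg = 126.078 mg.
Addition/subtraction keeps the fewest decimal places: 2.4 → 1 decimal place, 58.028 → 3 decimal places, 5.85 → 2 decimal places, 59.8 → 1 decimal place; limit is 1.
Rounded to 1 decimal place: 126.1 mg.

126.1 mg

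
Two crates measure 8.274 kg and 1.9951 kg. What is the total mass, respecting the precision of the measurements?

10.269 kg

8.274 kg + 1.9951 kg = 10.2691 kg.
Addition/subtraction keeps the fewest decimal places: 8.274 → 3 decimal places, 1.9951 → 4 decimal places; limit is 3.
Rounded to 3 decimal places: 10.269 kg.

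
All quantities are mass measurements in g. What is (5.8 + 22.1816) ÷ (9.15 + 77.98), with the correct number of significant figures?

0.321

5.8 + 22.1816 = 27.9816, limited to 1 d.p. → 3 s.f.; 9.15 + 77.98 = 87.13, limited to 2 d.p. → 4 s.f.
Carrying full precision, 27.9816 ÷ 87.13 = 0.321147710318…; keep min(3, 4) = 3 s.f.
Rounded to 3 significant figures: 0.321.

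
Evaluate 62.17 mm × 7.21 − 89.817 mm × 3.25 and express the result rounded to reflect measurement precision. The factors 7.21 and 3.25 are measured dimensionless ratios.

156 mm

62.17 × 7.21 = 448.2457 → 448 mm (3 s.f., last digit at the 10^0 place).
89.817 × 3.25 = 291.90525 → 292 mm (3 s.f., last digit at the 10^0 place).
Difference: 156.34045 mm; keep the coarser place, 10^0.
Result: 156 mm.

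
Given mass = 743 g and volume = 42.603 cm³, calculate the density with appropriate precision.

17.4 g/cm³

density = 743 g ÷ 42.603 cm³ = 17.4400863789… g/cm³.
743 has 3 significant figures; 42.603 has 5.
Division/multiplication keeps the fewest: 3 significant figures.
Rounded: 17.4 g/cm³.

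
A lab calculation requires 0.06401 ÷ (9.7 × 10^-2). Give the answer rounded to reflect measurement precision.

0.66

0.06401 ÷ (9.7 × 10^-2) = 0.659896907216…
Multiplication/division keeps the fewest significant figures: 0.06401 → 4 s.f., 9.7 × 10^-2 → 2 s.f.; limit is 2.
Rounded to 2 significant figures: 0.66.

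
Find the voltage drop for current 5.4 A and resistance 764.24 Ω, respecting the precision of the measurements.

voltage drop = 5.4 A × 764.24 Ω = 4126.896 V.
5.4 has 2 significant figures; 764.24 has 5.
Division/multiplication keeps the fewest: 2 significant figures.
Rounded: 4.1 × 10^3 V.

4.1 × 10^3 V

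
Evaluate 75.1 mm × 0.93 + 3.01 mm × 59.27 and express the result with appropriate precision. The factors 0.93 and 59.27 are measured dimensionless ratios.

75.1 × 0.93 = 69.843 → 7.0 × 10¹ mm (2 s.f., last digit at the 10^0 place).
3.01 × 59.27 = 178.4027 → 178 mm (3 s.f., last digit at the 10^0 place).
Sum: 248.2457 mm; keep the coarser place, 10^0.
Result: 248 mm.

248 mm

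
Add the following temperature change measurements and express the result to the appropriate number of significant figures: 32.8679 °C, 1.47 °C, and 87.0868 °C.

32.8679 °C + 1.47 °C + 87.0868 °C = 121.4247 °C.
Addition/subtraction keeps the fewest decimal places: 32.8679 → 4 decimal places, 1.47 → 2 decimal places, 87.0868 → 4 decimal places; limit is 2.
Rounded to 2 decimal places: 121.42 °C.

121.42 °C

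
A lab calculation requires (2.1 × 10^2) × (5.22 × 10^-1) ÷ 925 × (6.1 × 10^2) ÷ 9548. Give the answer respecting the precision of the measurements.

(2.1 × 10^2) × (5.22 × 10^-1) ÷ 925 × (6.1 × 10^2) ÷ 9548 = 0.00757121344218…
Multiplication/division keeps the fewest significant figures: 2.1 × 10^2 → 2 s.f., 5.22 × 10^-1 → 3 s.f., 925 → 3 s.f., 6.1 × 10^2 → 2 s.f., 9548 → 4 s.f.; limit is 2.
Rounded to 2 significant figures: 0.0076.

0.0076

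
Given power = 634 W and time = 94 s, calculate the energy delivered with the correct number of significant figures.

6.0 × 10⁴ J

energy delivered = 634 W × 94 s = 59596 J.
634 has 3 significant figures; 94 has 2.
Division/multiplication keeps the fewest: 2 significant figures.
Rounded: 6.0 × 10⁴ J.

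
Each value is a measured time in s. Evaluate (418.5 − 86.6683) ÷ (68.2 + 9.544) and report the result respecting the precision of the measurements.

4.27

418.5 − 86.6683 = 331.8317, limited to 1 d.p. → 4 s.f.; 68.2 + 9.544 = 77.744, limited to 1 d.p. → 3 s.f.
Carrying full precision, 331.8317 ÷ 77.744 = 4.2682612163…; keep min(4, 3) = 3 s.f.
Rounded to 3 significant figures: 4.27.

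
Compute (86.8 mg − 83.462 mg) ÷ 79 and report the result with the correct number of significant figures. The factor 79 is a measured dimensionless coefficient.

0.042 mg

86.8 mg − 83.462 mg = 3.338 mg; the difference is limited to 1 decimal place (2 s.f.).
Carrying full precision, 3.338 ÷ 79 = 0.042253164557… mg; 79 has 2 s.f., so the result keeps min(2, 2) = 2 s.f.
Rounded to 2 significant figures: 0.042 mg.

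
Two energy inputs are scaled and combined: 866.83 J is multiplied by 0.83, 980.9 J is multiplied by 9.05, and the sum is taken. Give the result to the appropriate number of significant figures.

866.83 × 0.83 = 719.4689 → 7.2 × 10² J (2 s.f., last digit at the 10^1 place).
980.9 × 9.05 = 8877.145 → 8.88 × 10³ J (3 s.f., last digit at the 10^1 place).
Sum: 9596.6139 J; keep the coarser place, 10^1.
Result: 9.60 × 10³ J.

9.60 × 10³ J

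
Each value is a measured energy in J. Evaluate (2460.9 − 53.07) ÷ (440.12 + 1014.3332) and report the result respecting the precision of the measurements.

1.6555

2460.9 − 53.07 = 2407.83, limited to 1 d.p. → 5 s.f.; 440.12 + 1014.3332 = 1454.4532, limited to 2 d.p. → 6 s.f.
Carrying full precision, 2407.83 ÷ 1454.4532 = 1.65548812433…; keep min(5, 6) = 5 s.f.
Rounded to 5 significant figures: 1.6555.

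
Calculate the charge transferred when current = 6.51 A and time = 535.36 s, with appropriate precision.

3.49 × 10³ C

charge transferred = 6.51 A × 535.36 s = 3485.1936 C.
6.51 has 3 significant figures; 535.36 has 5.
Division/multiplication keeps the fewest: 3 significant figures.
Rounded: 3.49 × 10³ C.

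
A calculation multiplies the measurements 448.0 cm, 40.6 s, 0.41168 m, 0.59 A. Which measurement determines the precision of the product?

0.59 A

448.0 cm → 4 s.f.; 40.6 s → 3 s.f.; 0.41168 m → 5 s.f.; 0.59 A → 2 s.f.
The fewest is 2 significant figures, from 0.59 A.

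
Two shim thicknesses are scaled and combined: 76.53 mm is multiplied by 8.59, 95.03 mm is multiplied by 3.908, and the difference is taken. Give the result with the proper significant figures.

76.53 × 8.59 = 657.3927 → 657 mm (3 s.f., last digit at the 10^0 place).
95.03 × 3.908 = 371.37724 → 371.4 mm (4 s.f., last digit at the 10^-1 place).
Difference: 286.01546 mm; keep the coarser place, 10^0.
Result: 286 mm.

286 mm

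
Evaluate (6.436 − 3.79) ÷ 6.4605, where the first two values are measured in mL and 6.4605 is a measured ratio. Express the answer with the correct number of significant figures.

0.410 mL

6.436 mL − 3.79 mL = 2.646 mL; the difference is limited to 2 decimal places (3 s.f.).
Carrying full precision, 2.646 ÷ 6.4605 = 0.409565823079… mL; 6.4605 has 5 s.f., so the result keeps min(3, 5) = 3 s.f.
Rounded to 3 significant figures: 0.410 mL.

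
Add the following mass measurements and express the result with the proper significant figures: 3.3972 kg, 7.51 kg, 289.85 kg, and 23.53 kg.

324.29 kg

3.3972 kg + 7.51 kg + 289.85 kg + 23.53 kg = 324.2872 kg.
Addition/subtraction keeps the fewest decimal places: 3.3972 → 4 decimal places, 7.51 → 2 decimal places, 289.85 → 2 decimal places, 23.53 → 2 decimal places; limit is 2.
Rounded to 2 decimal places: 324.29 kg.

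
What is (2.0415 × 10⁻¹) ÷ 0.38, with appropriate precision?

(2.0415 × 10⁻¹) ÷ 0.38 = 0.537236842105…
Multiplication/division keeps the fewest significant figures: 2.0415 × 10⁻¹ → 5 s.f., 0.38 → 2 s.f.; limit is 2.
Rounded to 2 significant figures: 0.54.

0.54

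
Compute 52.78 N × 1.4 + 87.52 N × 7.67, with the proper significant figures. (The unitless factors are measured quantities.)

745 N

52.78 × 1.4 = 73.892 → 74 N (2 s.f., last digit at the 10^0 place).
87.52 × 7.67 = 671.2784 → 671 N (3 s.f., last digit at the 10^0 place).
Sum: 745.1704 N; keep the coarser place, 10^0.
Result: 745 N.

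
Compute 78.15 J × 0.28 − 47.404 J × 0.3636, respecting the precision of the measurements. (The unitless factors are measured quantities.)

5 J

78.15 × 0.28 = 21.882 → 22 J (2 s.f., last digit at the 10^0 place).
47.404 × 0.3636 = 17.2360944 → 17.24 J (4 s.f., last digit at the 10^-2 place).
Difference: 4.6459056 J; keep the coarser place, 10^0.
Result: 5 J.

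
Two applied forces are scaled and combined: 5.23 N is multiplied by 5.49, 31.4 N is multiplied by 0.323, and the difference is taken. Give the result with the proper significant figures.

5.23 × 5.49 = 28.7127 → 28.7 N (3 s.f., last digit at the 10^-1 place).
31.4 × 0.323 = 10.1422 → 10.1 N (3 s.f., last digit at the 10^-1 place).
Difference: 18.5705 N; keep the coarser place, 10^-1.
Result: 18.6 N.

18.6 N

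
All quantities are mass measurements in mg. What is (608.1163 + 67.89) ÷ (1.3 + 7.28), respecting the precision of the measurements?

608.1163 + 67.89 = 676.0063, limited to 2 d.p. → 5 s.f.; 1.3 + 7.28 = 8.58, limited to 1 d.p. → 2 s.f.
Carrying full precision, 676.0063 ÷ 8.58 = 78.7886130536…; keep min(5, 2) = 2 s.f.
Rounded to 2 significant figures: 79.

79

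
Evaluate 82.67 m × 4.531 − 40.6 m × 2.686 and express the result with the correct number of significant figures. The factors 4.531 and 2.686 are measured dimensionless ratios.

266 m

82.67 × 4.531 = 374.57777 → 374.6 m (4 s.f., last digit at the 10^-1 place).
40.6 × 2.686 = 109.0516 → 109 m (3 s.f., last digit at the 10^0 place).
Difference: 265.52617 m; keep the coarser place, 10^0.
Result: 266 m.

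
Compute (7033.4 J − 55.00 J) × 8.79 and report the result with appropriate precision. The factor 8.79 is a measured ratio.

7033.4 J − 55.00 J = 6978.40 J; the difference is limited to 1 decimal place (5 s.f.).
Carrying full precision, 6978.40 × 8.79 = 61340.136 J; 8.79 has 3 s.f., so the result keeps min(5, 3) = 3 s.f.
Rounded to 3 significant figures: 6.13 × 10⁴ J.

6.13 × 10⁴ J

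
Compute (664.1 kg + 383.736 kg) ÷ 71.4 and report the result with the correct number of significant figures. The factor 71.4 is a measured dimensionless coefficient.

664.1 kg + 383.736 kg = 1047.836 kg; the sum is limited to 1 decimal place (5 s.f.).
Carrying full precision, 1047.836 ÷ 71.4 = 14.6755742297… kg; 71.4 has 3 s.f., so the result keeps min(5, 3) = 3 s.f.
Rounded to 3 significant figures: 14.7 kg.

14.7 kg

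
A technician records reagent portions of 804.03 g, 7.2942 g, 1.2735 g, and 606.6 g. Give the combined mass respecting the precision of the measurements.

1419.2 g

804.03 g + 7.2942 g + 1.2735 g + 606.6 g = 1419.1977 g.
Addition/subtraction keeps the fewest decimal places: 804.03 → 2 decimal places, 7.2942 → 4 decimal places, 1.2735 → 4 decimal places, 606.6 → 1 decimal place; limit is 1.
Rounded to 1 decimal place: 1419.2 g.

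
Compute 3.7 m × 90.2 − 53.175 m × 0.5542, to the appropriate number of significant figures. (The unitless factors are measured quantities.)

3.0 × 10^2 m

3.7 × 90.2 = 333.74 → 3.3 × 10^2 m (2 s.f., last digit at the 10^1 place).
53.175 × 0.5542 = 29.469585 → 29.47 m (4 s.f., last digit at the 10^-2 place).
Difference: 304.270415 m; keep the coarser place, 10^1.
Result: 3.0 × 10^2 m.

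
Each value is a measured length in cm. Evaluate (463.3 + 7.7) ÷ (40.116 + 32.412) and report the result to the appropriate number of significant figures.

463.3 + 7.7 = 471.0, limited to 1 d.p. → 4 s.f.; 40.116 + 32.412 = 72.528, limited to 3 d.p. → 5 s.f.
Carrying full precision, 471.0 ÷ 72.528 = 6.49404367968…; keep min(4, 5) = 4 s.f.
Rounded to 4 significant figures: 6.494.

6.494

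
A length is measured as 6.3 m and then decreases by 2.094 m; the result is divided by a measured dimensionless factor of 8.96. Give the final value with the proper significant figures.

0.47 m

6.3 m − 2.094 m = 4.206 m; the difference is limited to 1 decimal place (2 s.f.).
Carrying full precision, 4.206 ÷ 8.96 = 0.469419642857… m; 8.96 has 3 s.f., so the result keeps min(2, 3) = 2 s.f.
Rounded to 2 significant figures: 0.47 m.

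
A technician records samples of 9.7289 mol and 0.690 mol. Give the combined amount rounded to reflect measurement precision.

10.419 mol

9.7289 mol + 0.690 mol = 10.4189 mol.
Addition/subtraction keeps the fewest decimal places: 9.7289 → 4 decimal places, 0.690 → 3 decimal places; limit is 3.
Rounded to 3 decimal places: 10.419 mol.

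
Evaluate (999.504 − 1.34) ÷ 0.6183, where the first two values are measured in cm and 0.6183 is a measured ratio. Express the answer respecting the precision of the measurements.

1614 cm

999.504 cm − 1.34 cm = 998.164 cm; the difference is limited to 2 decimal places (5 s.f.).
Carrying full precision, 998.164 ÷ 0.6183 = 1614.36842956… cm; 0.6183 has 4 s.f., so the result keeps min(5, 4) = 4 s.f.
Rounded to 4 significant figures: 1614 cm.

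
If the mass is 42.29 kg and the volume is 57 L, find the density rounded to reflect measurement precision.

density = 42.29 kg ÷ 57 L = 0.741929824561… kg/L.
42.29 has 4 significant figures; 57 has 2.
Division/multiplication keeps the fewest: 2 significant figures.
Rounded: 0.74 kg/L.

0.74 kg/L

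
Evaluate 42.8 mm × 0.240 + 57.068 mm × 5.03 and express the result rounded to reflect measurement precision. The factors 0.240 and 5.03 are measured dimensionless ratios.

297 mm

42.8 × 0.240 = 10.272 → 10.3 mm (3 s.f., last digit at the 10^-1 place).
57.068 × 5.03 = 287.05204 → 287 mm (3 s.f., last digit at the 10^0 place).
Sum: 297.32404 mm; keep the coarser place, 10^0.
Result: 297 mm.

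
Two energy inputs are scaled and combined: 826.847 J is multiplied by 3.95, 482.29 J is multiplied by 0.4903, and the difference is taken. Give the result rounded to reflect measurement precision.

3.03 × 10³ J

826.847 × 3.95 = 3266.04565 → 3.27 × 10³ J (3 s.f., last digit at the 10^1 place).
482.29 × 0.4903 = 236.466787 → 236.5 J (4 s.f., last digit at the 10^-1 place).
Difference: 3029.578863 J; keep the coarser place, 10^1.
Result: 3.03 × 10³ J.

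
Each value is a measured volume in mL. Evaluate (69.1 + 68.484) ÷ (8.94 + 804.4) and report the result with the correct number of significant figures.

0.1692

69.1 + 68.484 = 137.584, limited to 1 d.p. → 4 s.f.; 8.94 + 804.4 = 813.34, limited to 1 d.p. → 4 s.f.
Carrying full precision, 137.584 ÷ 813.34 = 0.169159269186…; keep min(4, 4) = 4 s.f.
Rounded to 4 significant figures: 0.1692.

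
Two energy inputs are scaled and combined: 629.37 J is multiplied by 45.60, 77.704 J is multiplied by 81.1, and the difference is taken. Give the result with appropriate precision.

629.37 × 45.60 = 28699.272 → 2.870 × 10^4 J (4 s.f., last digit at the 10^1 place).
77.704 × 81.1 = 6301.7944 → 6.30 × 10^3 J (3 s.f., last digit at the 10^1 place).
Difference: 22397.4776 J; keep the coarser place, 10^1.
Result: 2.240 × 10^4 J.

2.240 × 10^4 J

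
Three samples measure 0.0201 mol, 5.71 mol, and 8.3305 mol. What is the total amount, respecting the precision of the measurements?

0.0201 mol + 5.71 mol + 8.3305 mol = 14.0606 mol.
Addition/subtraction keeps the fewest decimal places: 0.0201 → 4 decimal places, 5.71 → 2 decimal places, 8.3305 → 4 decimal places; limit is 2.
Rounded to 2 decimal places: 14.06 mol.

14.06 mol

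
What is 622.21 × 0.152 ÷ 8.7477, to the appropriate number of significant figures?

622.21 × 0.152 ÷ 8.7477 = 10.8115184563…
Multiplication/division keeps the fewest significant figures: 622.21 → 5 s.f., 0.152 → 3 s.f., 8.7477 → 5 s.f.; limit is 3.
Rounded to 3 significant figures: 10.8.

10.8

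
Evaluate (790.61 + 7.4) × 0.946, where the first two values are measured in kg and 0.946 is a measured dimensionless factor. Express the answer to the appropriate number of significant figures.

790.61 kg + 7.4 kg = 798.01 kg; the sum is limited to 1 decimal place (4 s.f.).
Carrying full precision, 798.01 × 0.946 = 754.91746 kg; 0.946 has 3 s.f., so the result keeps min(4, 3) = 3 s.f.
Rounded to 3 significant figures: 755 kg.

755 kg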